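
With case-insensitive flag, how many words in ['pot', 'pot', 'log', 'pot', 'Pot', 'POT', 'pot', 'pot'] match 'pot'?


Case-insensitive matching: compare each word's lowercase form to 'pot'.
  'pot' -> lower='pot' -> MATCH
  'pot' -> lower='pot' -> MATCH
  'log' -> lower='log' -> no
  'pot' -> lower='pot' -> MATCH
  'Pot' -> lower='pot' -> MATCH
  'POT' -> lower='pot' -> MATCH
  'pot' -> lower='pot' -> MATCH
  'pot' -> lower='pot' -> MATCH
Matches: ['pot', 'pot', 'pot', 'Pot', 'POT', 'pot', 'pot']
Count: 7

7


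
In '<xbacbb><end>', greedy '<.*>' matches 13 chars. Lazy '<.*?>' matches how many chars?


Greedy '<.*>' tries to match as MUCH as possible.
Lazy '<.*?>' tries to match as LITTLE as possible.

String: '<xbacbb><end>'
Greedy '<.*>' starts at first '<' and extends to the LAST '>': '<xbacbb><end>' (13 chars)
Lazy '<.*?>' starts at first '<' and stops at the FIRST '>': '<xbacbb>' (8 chars)

8


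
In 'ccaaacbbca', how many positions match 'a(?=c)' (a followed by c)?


Lookahead 'a(?=c)' matches 'a' only when followed by 'c'.
String: 'ccaaacbbca'
Checking each position where char is 'a':
  pos 2: 'a' -> no (next='a')
  pos 3: 'a' -> no (next='a')
  pos 4: 'a' -> MATCH (next='c')
Matching positions: [4]
Count: 1

1


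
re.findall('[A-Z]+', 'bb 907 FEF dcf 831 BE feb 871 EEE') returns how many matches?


Pattern '[A-Z]+' finds one or more uppercase letters.
Text: 'bb 907 FEF dcf 831 BE feb 871 EEE'
Scanning for matches:
  Match 1: 'FEF'
  Match 2: 'BE'
  Match 3: 'EEE'
Total matches: 3

3


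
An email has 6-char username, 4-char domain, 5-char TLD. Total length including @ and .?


An email address has format: username@domain.tld
Username length: 6
'@' character: 1
Domain length: 4
'.' character: 1
TLD length: 5
Total = 6 + 1 + 4 + 1 + 5 = 17

17


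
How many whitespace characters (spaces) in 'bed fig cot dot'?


\s matches whitespace characters (spaces, tabs, etc.).
Text: 'bed fig cot dot'
This text has 4 words separated by spaces.
Number of spaces = number of words - 1 = 4 - 1 = 3

3


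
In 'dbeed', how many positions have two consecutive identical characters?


Looking for consecutive identical characters in 'dbeed':
  pos 0-1: 'd' vs 'b' -> different
  pos 1-2: 'b' vs 'e' -> different
  pos 2-3: 'e' vs 'e' -> MATCH ('ee')
  pos 3-4: 'e' vs 'd' -> different
Consecutive identical pairs: ['ee']
Count: 1

1


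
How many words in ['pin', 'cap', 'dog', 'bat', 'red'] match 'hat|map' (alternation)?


Alternation 'hat|map' matches either 'hat' or 'map'.
Checking each word:
  'pin' -> no
  'cap' -> no
  'dog' -> no
  'bat' -> no
  'red' -> no
Matches: []
Count: 0

0


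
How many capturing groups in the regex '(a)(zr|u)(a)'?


To count capturing groups, count each '(' that starts a group.
Pattern: '(a)(zr|u)(a)'
Walking through the pattern:
  Position 0: '(' -> group #1
  Position 3: '(' -> group #2
  Position 9: '(' -> group #3
Total capturing groups: 3

3


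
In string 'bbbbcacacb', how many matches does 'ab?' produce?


Pattern 'ab?' matches 'a' optionally followed by 'b'.
String: 'bbbbcacacb'
Scanning left to right for 'a' then checking next char:
  Match 1: 'a' (a not followed by b)
  Match 2: 'a' (a not followed by b)
Total matches: 2

2


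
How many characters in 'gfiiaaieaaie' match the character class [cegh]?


Character class [cegh] matches any of: {c, e, g, h}
Scanning string 'gfiiaaieaaie' character by character:
  pos 0: 'g' -> MATCH
  pos 1: 'f' -> no
  pos 2: 'i' -> no
  pos 3: 'i' -> no
  pos 4: 'a' -> no
  pos 5: 'a' -> no
  pos 6: 'i' -> no
  pos 7: 'e' -> MATCH
  pos 8: 'a' -> no
  pos 9: 'a' -> no
  pos 10: 'i' -> no
  pos 11: 'e' -> MATCH
Total matches: 3

3


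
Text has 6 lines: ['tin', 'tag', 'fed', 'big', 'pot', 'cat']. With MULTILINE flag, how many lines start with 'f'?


With MULTILINE flag, ^ matches the start of each line.
Lines: ['tin', 'tag', 'fed', 'big', 'pot', 'cat']
Checking which lines start with 'f':
  Line 1: 'tin' -> no
  Line 2: 'tag' -> no
  Line 3: 'fed' -> MATCH
  Line 4: 'big' -> no
  Line 5: 'pot' -> no
  Line 6: 'cat' -> no
Matching lines: ['fed']
Count: 1

1


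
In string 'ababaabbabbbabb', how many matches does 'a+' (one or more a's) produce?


Pattern 'a+' matches one or more consecutive a's.
String: 'ababaabbabbbabb'
Scanning for runs of a:
  Match 1: 'a' (length 1)
  Match 2: 'a' (length 1)
  Match 3: 'aa' (length 2)
  Match 4: 'a' (length 1)
  Match 5: 'a' (length 1)
Total matches: 5

5


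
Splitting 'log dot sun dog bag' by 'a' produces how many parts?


Splitting by 'a' breaks the string at each occurrence of the separator.
Text: 'log dot sun dog bag'
Parts after split:
  Part 1: 'log dot sun dog b'
  Part 2: 'g'
Total parts: 2

2


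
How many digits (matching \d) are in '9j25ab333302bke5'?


\d matches any digit 0-9.
Scanning '9j25ab333302bke5':
  pos 0: '9' -> DIGIT
  pos 2: '2' -> DIGIT
  pos 3: '5' -> DIGIT
  pos 6: '3' -> DIGIT
  pos 7: '3' -> DIGIT
  pos 8: '3' -> DIGIT
  pos 9: '3' -> DIGIT
  pos 10: '0' -> DIGIT
  pos 11: '2' -> DIGIT
  pos 15: '5' -> DIGIT
Digits found: ['9', '2', '5', '3', '3', '3', '3', '0', '2', '5']
Total: 10

10


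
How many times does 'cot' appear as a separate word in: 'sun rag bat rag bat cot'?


Scanning each word for exact match 'cot':
  Word 1: 'sun' -> no
  Word 2: 'rag' -> no
  Word 3: 'bat' -> no
  Word 4: 'rag' -> no
  Word 5: 'bat' -> no
  Word 6: 'cot' -> MATCH
Total matches: 1

1


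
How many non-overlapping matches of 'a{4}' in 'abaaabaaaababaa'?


Pattern 'a{4}' matches exactly 4 consecutive a's (greedy, non-overlapping).
String: 'abaaabaaaababaa'
Scanning for runs of a's:
  Run at pos 0: 'a' (length 1) -> 0 match(es)
  Run at pos 2: 'aaa' (length 3) -> 0 match(es)
  Run at pos 6: 'aaaa' (length 4) -> 1 match(es)
  Run at pos 11: 'a' (length 1) -> 0 match(es)
  Run at pos 13: 'aa' (length 2) -> 0 match(es)
Matches found: ['aaaa']
Total: 1

1


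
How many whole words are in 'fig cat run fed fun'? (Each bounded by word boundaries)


Word boundaries (\b) mark the start/end of each word.
Text: 'fig cat run fed fun'
Splitting by whitespace:
  Word 1: 'fig'
  Word 2: 'cat'
  Word 3: 'run'
  Word 4: 'fed'
  Word 5: 'fun'
Total whole words: 5

5


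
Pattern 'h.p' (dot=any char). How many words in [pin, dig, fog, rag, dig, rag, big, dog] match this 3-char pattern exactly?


Pattern 'h.p' means: starts with 'h', any single char, ends with 'p'.
Checking each word (must be exactly 3 chars):
  'pin' (len=3): no
  'dig' (len=3): no
  'fog' (len=3): no
  'rag' (len=3): no
  'dig' (len=3): no
  'rag' (len=3): no
  'big' (len=3): no
  'dog' (len=3): no
Matching words: []
Total: 0

0


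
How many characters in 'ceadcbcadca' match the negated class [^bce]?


Negated class [^bce] matches any char NOT in {b, c, e}
Scanning 'ceadcbcadca':
  pos 0: 'c' -> no (excluded)
  pos 1: 'e' -> no (excluded)
  pos 2: 'a' -> MATCH
  pos 3: 'd' -> MATCH
  pos 4: 'c' -> no (excluded)
  pos 5: 'b' -> no (excluded)
  pos 6: 'c' -> no (excluded)
  pos 7: 'a' -> MATCH
  pos 8: 'd' -> MATCH
  pos 9: 'c' -> no (excluded)
  pos 10: 'a' -> MATCH
Total matches: 5

5


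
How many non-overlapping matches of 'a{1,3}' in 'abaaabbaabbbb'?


Pattern 'a{1,3}' matches between 1 and 3 consecutive a's (greedy).
String: 'abaaabbaabbbb'
Finding runs of a's and applying greedy matching:
  Run at pos 0: 'a' (length 1)
  Run at pos 2: 'aaa' (length 3)
  Run at pos 7: 'aa' (length 2)
Matches: ['a', 'aaa', 'aa']
Count: 3

3


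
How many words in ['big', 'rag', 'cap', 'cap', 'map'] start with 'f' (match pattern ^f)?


Pattern ^f anchors to start of word. Check which words begin with 'f':
  'big' -> no
  'rag' -> no
  'cap' -> no
  'cap' -> no
  'map' -> no
Matching words: []
Count: 0

0


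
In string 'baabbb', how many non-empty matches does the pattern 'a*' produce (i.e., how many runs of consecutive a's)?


Pattern 'a*' matches zero or more a's. We want non-empty runs of consecutive a's.
String: 'baabbb'
Walking through the string to find runs of a's:
  Run 1: positions 1-2 -> 'aa'
Non-empty runs found: ['aa']
Count: 1

1


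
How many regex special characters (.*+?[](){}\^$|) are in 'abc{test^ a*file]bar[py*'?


Regex special characters are: . * + ? [ ] ( ) { } \ ^ $ |
Scanning 'abc{test^ a*file]bar[py*':
  pos 3: '{' -> SPECIAL
  pos 8: '^' -> SPECIAL
  pos 11: '*' -> SPECIAL
  pos 16: ']' -> SPECIAL
  pos 20: '[' -> SPECIAL
  pos 23: '*' -> SPECIAL
Special chars found: ['{', '^', '*', ']', '[', '*']
Total: 6

6


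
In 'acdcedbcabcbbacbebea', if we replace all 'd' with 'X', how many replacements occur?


re.sub('d', 'X', text) replaces every occurrence of 'd' with 'X'.
Text: 'acdcedbcabcbbacbebea'
Scanning for 'd':
  pos 2: 'd' -> replacement #1
  pos 5: 'd' -> replacement #2
Total replacements: 2

2


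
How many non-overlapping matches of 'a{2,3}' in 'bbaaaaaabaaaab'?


Pattern 'a{2,3}' matches between 2 and 3 consecutive a's (greedy).
String: 'bbaaaaaabaaaab'
Finding runs of a's and applying greedy matching:
  Run at pos 2: 'aaaaaa' (length 6)
  Run at pos 9: 'aaaa' (length 4)
Matches: ['aaa', 'aaa', 'aaa']
Count: 3

3


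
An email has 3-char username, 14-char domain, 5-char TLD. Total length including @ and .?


An email address has format: username@domain.tld
Username length: 3
'@' character: 1
Domain length: 14
'.' character: 1
TLD length: 5
Total = 3 + 1 + 14 + 1 + 5 = 24

24


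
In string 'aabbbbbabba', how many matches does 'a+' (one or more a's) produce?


Pattern 'a+' matches one or more consecutive a's.
String: 'aabbbbbabba'
Scanning for runs of a:
  Match 1: 'aa' (length 2)
  Match 2: 'a' (length 1)
  Match 3: 'a' (length 1)
Total matches: 3

3


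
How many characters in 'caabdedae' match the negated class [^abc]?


Negated class [^abc] matches any char NOT in {a, b, c}
Scanning 'caabdedae':
  pos 0: 'c' -> no (excluded)
  pos 1: 'a' -> no (excluded)
  pos 2: 'a' -> no (excluded)
  pos 3: 'b' -> no (excluded)
  pos 4: 'd' -> MATCH
  pos 5: 'e' -> MATCH
  pos 6: 'd' -> MATCH
  pos 7: 'a' -> no (excluded)
  pos 8: 'e' -> MATCH
Total matches: 4

4


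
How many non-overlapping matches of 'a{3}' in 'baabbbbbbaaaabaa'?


Pattern 'a{3}' matches exactly 3 consecutive a's (greedy, non-overlapping).
String: 'baabbbbbbaaaabaa'
Scanning for runs of a's:
  Run at pos 1: 'aa' (length 2) -> 0 match(es)
  Run at pos 9: 'aaaa' (length 4) -> 1 match(es)
  Run at pos 14: 'aa' (length 2) -> 0 match(es)
Matches found: ['aaa']
Total: 1

1


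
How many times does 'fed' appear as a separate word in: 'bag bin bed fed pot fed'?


Scanning each word for exact match 'fed':
  Word 1: 'bag' -> no
  Word 2: 'bin' -> no
  Word 3: 'bed' -> no
  Word 4: 'fed' -> MATCH
  Word 5: 'pot' -> no
  Word 6: 'fed' -> MATCH
Total matches: 2

2


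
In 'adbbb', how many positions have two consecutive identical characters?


Looking for consecutive identical characters in 'adbbb':
  pos 0-1: 'a' vs 'd' -> different
  pos 1-2: 'd' vs 'b' -> different
  pos 2-3: 'b' vs 'b' -> MATCH ('bb')
  pos 3-4: 'b' vs 'b' -> MATCH ('bb')
Consecutive identical pairs: ['bb', 'bb']
Count: 2

2


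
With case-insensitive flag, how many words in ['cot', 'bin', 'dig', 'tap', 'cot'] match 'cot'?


Case-insensitive matching: compare each word's lowercase form to 'cot'.
  'cot' -> lower='cot' -> MATCH
  'bin' -> lower='bin' -> no
  'dig' -> lower='dig' -> no
  'tap' -> lower='tap' -> no
  'cot' -> lower='cot' -> MATCH
Matches: ['cot', 'cot']
Count: 2

2


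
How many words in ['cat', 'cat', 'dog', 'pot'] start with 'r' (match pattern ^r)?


Pattern ^r anchors to start of word. Check which words begin with 'r':
  'cat' -> no
  'cat' -> no
  'dog' -> no
  'pot' -> no
Matching words: []
Count: 0

0


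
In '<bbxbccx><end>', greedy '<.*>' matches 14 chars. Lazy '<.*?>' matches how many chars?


Greedy '<.*>' tries to match as MUCH as possible.
Lazy '<.*?>' tries to match as LITTLE as possible.

String: '<bbxbccx><end>'
Greedy '<.*>' starts at first '<' and extends to the LAST '>': '<bbxbccx><end>' (14 chars)
Lazy '<.*?>' starts at first '<' and stops at the FIRST '>': '<bbxbccx>' (9 chars)

9


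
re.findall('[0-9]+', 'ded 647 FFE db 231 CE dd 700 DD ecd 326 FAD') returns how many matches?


Pattern '[0-9]+' finds one or more digits.
Text: 'ded 647 FFE db 231 CE dd 700 DD ecd 326 FAD'
Scanning for matches:
  Match 1: '647'
  Match 2: '231'
  Match 3: '700'
  Match 4: '326'
Total matches: 4

4


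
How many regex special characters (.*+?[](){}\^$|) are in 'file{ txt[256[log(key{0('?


Regex special characters are: . * + ? [ ] ( ) { } \ ^ $ |
Scanning 'file{ txt[256[log(key{0(':
  pos 4: '{' -> SPECIAL
  pos 9: '[' -> SPECIAL
  pos 13: '[' -> SPECIAL
  pos 17: '(' -> SPECIAL
  pos 21: '{' -> SPECIAL
  pos 23: '(' -> SPECIAL
Special chars found: ['{', '[', '[', '(', '{', '(']
Total: 6

6


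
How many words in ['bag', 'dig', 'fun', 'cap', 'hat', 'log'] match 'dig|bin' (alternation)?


Alternation 'dig|bin' matches either 'dig' or 'bin'.
Checking each word:
  'bag' -> no
  'dig' -> MATCH
  'fun' -> no
  'cap' -> no
  'hat' -> no
  'log' -> no
Matches: ['dig']
Count: 1

1


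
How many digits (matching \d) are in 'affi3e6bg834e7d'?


\d matches any digit 0-9.
Scanning 'affi3e6bg834e7d':
  pos 4: '3' -> DIGIT
  pos 6: '6' -> DIGIT
  pos 9: '8' -> DIGIT
  pos 10: '3' -> DIGIT
  pos 11: '4' -> DIGIT
  pos 13: '7' -> DIGIT
Digits found: ['3', '6', '8', '3', '4', '7']
Total: 6

6


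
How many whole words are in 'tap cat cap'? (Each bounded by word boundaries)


Word boundaries (\b) mark the start/end of each word.
Text: 'tap cat cap'
Splitting by whitespace:
  Word 1: 'tap'
  Word 2: 'cat'
  Word 3: 'cap'
Total whole words: 3

3


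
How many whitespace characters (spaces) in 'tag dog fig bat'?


\s matches whitespace characters (spaces, tabs, etc.).
Text: 'tag dog fig bat'
This text has 4 words separated by spaces.
Number of spaces = number of words - 1 = 4 - 1 = 3

3


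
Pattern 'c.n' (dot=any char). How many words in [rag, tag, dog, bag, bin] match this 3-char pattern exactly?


Pattern 'c.n' means: starts with 'c', any single char, ends with 'n'.
Checking each word (must be exactly 3 chars):
  'rag' (len=3): no
  'tag' (len=3): no
  'dog' (len=3): no
  'bag' (len=3): no
  'bin' (len=3): no
Matching words: []
Total: 0

0


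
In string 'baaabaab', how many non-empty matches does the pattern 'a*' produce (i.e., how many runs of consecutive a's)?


Pattern 'a*' matches zero or more a's. We want non-empty runs of consecutive a's.
String: 'baaabaab'
Walking through the string to find runs of a's:
  Run 1: positions 1-3 -> 'aaa'
  Run 2: positions 5-6 -> 'aa'
Non-empty runs found: ['aaa', 'aa']
Count: 2

2


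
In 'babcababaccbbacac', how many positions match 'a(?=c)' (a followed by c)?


Lookahead 'a(?=c)' matches 'a' only when followed by 'c'.
String: 'babcababaccbbacac'
Checking each position where char is 'a':
  pos 1: 'a' -> no (next='b')
  pos 4: 'a' -> no (next='b')
  pos 6: 'a' -> no (next='b')
  pos 8: 'a' -> MATCH (next='c')
  pos 13: 'a' -> MATCH (next='c')
  pos 15: 'a' -> MATCH (next='c')
Matching positions: [8, 13, 15]
Count: 3

3


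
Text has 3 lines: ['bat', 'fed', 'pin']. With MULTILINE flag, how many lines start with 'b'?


With MULTILINE flag, ^ matches the start of each line.
Lines: ['bat', 'fed', 'pin']
Checking which lines start with 'b':
  Line 1: 'bat' -> MATCH
  Line 2: 'fed' -> no
  Line 3: 'pin' -> no
Matching lines: ['bat']
Count: 1

1


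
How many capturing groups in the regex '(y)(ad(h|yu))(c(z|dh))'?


To count capturing groups, count each '(' that starts a group.
Pattern: '(y)(ad(h|yu))(c(z|dh))'
Walking through the pattern:
  Position 0: '(' -> group #1
  Position 3: '(' -> group #2
  Position 6: '(' -> group #3
  Position 13: '(' -> group #4
  Position 15: '(' -> group #5
Total capturing groups: 5

5


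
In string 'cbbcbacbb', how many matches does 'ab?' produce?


Pattern 'ab?' matches 'a' optionally followed by 'b'.
String: 'cbbcbacbb'
Scanning left to right for 'a' then checking next char:
  Match 1: 'a' (a not followed by b)
Total matches: 1

1


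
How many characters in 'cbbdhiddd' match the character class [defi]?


Character class [defi] matches any of: {d, e, f, i}
Scanning string 'cbbdhiddd' character by character:
  pos 0: 'c' -> no
  pos 1: 'b' -> no
  pos 2: 'b' -> no
  pos 3: 'd' -> MATCH
  pos 4: 'h' -> no
  pos 5: 'i' -> MATCH
  pos 6: 'd' -> MATCH
  pos 7: 'd' -> MATCH
  pos 8: 'd' -> MATCH
Total matches: 5

5


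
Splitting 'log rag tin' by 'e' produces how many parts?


Splitting by 'e' breaks the string at each occurrence of the separator.
Text: 'log rag tin'
Parts after split:
  Part 1: 'log rag tin'
Total parts: 1

1


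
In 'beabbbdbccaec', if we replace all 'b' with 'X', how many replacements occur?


re.sub('b', 'X', text) replaces every occurrence of 'b' with 'X'.
Text: 'beabbbdbccaec'
Scanning for 'b':
  pos 0: 'b' -> replacement #1
  pos 3: 'b' -> replacement #2
  pos 4: 'b' -> replacement #3
  pos 5: 'b' -> replacement #4
  pos 7: 'b' -> replacement #5
Total replacements: 5

5


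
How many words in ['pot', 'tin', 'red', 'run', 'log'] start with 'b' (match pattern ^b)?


Pattern ^b anchors to start of word. Check which words begin with 'b':
  'pot' -> no
  'tin' -> no
  'red' -> no
  'run' -> no
  'log' -> no
Matching words: []
Count: 0

0


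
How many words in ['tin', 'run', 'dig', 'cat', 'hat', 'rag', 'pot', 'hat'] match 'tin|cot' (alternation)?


Alternation 'tin|cot' matches either 'tin' or 'cot'.
Checking each word:
  'tin' -> MATCH
  'run' -> no
  'dig' -> no
  'cat' -> no
  'hat' -> no
  'rag' -> no
  'pot' -> no
  'hat' -> no
Matches: ['tin']
Count: 1

1


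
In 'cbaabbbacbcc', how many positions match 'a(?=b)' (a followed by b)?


Lookahead 'a(?=b)' matches 'a' only when followed by 'b'.
String: 'cbaabbbacbcc'
Checking each position where char is 'a':
  pos 2: 'a' -> no (next='a')
  pos 3: 'a' -> MATCH (next='b')
  pos 7: 'a' -> no (next='c')
Matching positions: [3]
Count: 1

1


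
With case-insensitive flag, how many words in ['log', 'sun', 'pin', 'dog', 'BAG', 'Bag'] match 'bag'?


Case-insensitive matching: compare each word's lowercase form to 'bag'.
  'log' -> lower='log' -> no
  'sun' -> lower='sun' -> no
  'pin' -> lower='pin' -> no
  'dog' -> lower='dog' -> no
  'BAG' -> lower='bag' -> MATCH
  'Bag' -> lower='bag' -> MATCH
Matches: ['BAG', 'Bag']
Count: 2

2


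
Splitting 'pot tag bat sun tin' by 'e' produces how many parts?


Splitting by 'e' breaks the string at each occurrence of the separator.
Text: 'pot tag bat sun tin'
Parts after split:
  Part 1: 'pot tag bat sun tin'
Total parts: 1

1


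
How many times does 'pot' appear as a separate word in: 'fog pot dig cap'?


Scanning each word for exact match 'pot':
  Word 1: 'fog' -> no
  Word 2: 'pot' -> MATCH
  Word 3: 'dig' -> no
  Word 4: 'cap' -> no
Total matches: 1

1


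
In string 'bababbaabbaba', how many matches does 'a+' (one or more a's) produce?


Pattern 'a+' matches one or more consecutive a's.
String: 'bababbaabbaba'
Scanning for runs of a:
  Match 1: 'a' (length 1)
  Match 2: 'a' (length 1)
  Match 3: 'aa' (length 2)
  Match 4: 'a' (length 1)
  Match 5: 'a' (length 1)
Total matches: 5

5


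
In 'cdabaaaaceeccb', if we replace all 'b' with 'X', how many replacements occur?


re.sub('b', 'X', text) replaces every occurrence of 'b' with 'X'.
Text: 'cdabaaaaceeccb'
Scanning for 'b':
  pos 3: 'b' -> replacement #1
  pos 13: 'b' -> replacement #2
Total replacements: 2

2


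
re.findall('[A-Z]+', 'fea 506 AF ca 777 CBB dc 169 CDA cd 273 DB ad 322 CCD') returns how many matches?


Pattern '[A-Z]+' finds one or more uppercase letters.
Text: 'fea 506 AF ca 777 CBB dc 169 CDA cd 273 DB ad 322 CCD'
Scanning for matches:
  Match 1: 'AF'
  Match 2: 'CBB'
  Match 3: 'CDA'
  Match 4: 'DB'
  Match 5: 'CCD'
Total matches: 5

5


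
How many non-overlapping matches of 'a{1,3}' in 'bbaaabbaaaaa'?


Pattern 'a{1,3}' matches between 1 and 3 consecutive a's (greedy).
String: 'bbaaabbaaaaa'
Finding runs of a's and applying greedy matching:
  Run at pos 2: 'aaa' (length 3)
  Run at pos 7: 'aaaaa' (length 5)
Matches: ['aaa', 'aaa', 'aa']
Count: 3

3


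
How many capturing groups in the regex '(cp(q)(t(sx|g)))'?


To count capturing groups, count each '(' that starts a group.
Pattern: '(cp(q)(t(sx|g)))'
Walking through the pattern:
  Position 0: '(' -> group #1
  Position 3: '(' -> group #2
  Position 6: '(' -> group #3
  Position 8: '(' -> group #4
Total capturing groups: 4

4


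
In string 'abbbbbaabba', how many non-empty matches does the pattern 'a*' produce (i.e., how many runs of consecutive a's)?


Pattern 'a*' matches zero or more a's. We want non-empty runs of consecutive a's.
String: 'abbbbbaabba'
Walking through the string to find runs of a's:
  Run 1: positions 0-0 -> 'a'
  Run 2: positions 6-7 -> 'aa'
  Run 3: positions 10-10 -> 'a'
Non-empty runs found: ['a', 'aa', 'a']
Count: 3

3


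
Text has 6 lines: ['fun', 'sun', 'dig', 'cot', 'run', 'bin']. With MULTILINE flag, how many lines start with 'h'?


With MULTILINE flag, ^ matches the start of each line.
Lines: ['fun', 'sun', 'dig', 'cot', 'run', 'bin']
Checking which lines start with 'h':
  Line 1: 'fun' -> no
  Line 2: 'sun' -> no
  Line 3: 'dig' -> no
  Line 4: 'cot' -> no
  Line 5: 'run' -> no
  Line 6: 'bin' -> no
Matching lines: []
Count: 0

0


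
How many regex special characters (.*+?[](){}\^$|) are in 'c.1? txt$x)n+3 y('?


Regex special characters are: . * + ? [ ] ( ) { } \ ^ $ |
Scanning 'c.1? txt$x)n+3 y(':
  pos 1: '.' -> SPECIAL
  pos 3: '?' -> SPECIAL
  pos 8: '$' -> SPECIAL
  pos 10: ')' -> SPECIAL
  pos 12: '+' -> SPECIAL
  pos 16: '(' -> SPECIAL
Special chars found: ['.', '?', '$', ')', '+', '(']
Total: 6

6


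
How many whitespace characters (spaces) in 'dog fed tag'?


\s matches whitespace characters (spaces, tabs, etc.).
Text: 'dog fed tag'
This text has 3 words separated by spaces.
Number of spaces = number of words - 1 = 3 - 1 = 2

2


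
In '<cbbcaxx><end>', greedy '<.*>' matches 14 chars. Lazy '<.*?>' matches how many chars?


Greedy '<.*>' tries to match as MUCH as possible.
Lazy '<.*?>' tries to match as LITTLE as possible.

String: '<cbbcaxx><end>'
Greedy '<.*>' starts at first '<' and extends to the LAST '>': '<cbbcaxx><end>' (14 chars)
Lazy '<.*?>' starts at first '<' and stops at the FIRST '>': '<cbbcaxx>' (9 chars)

9


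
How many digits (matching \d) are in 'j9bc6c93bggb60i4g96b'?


\d matches any digit 0-9.
Scanning 'j9bc6c93bggb60i4g96b':
  pos 1: '9' -> DIGIT
  pos 4: '6' -> DIGIT
  pos 6: '9' -> DIGIT
  pos 7: '3' -> DIGIT
  pos 12: '6' -> DIGIT
  pos 13: '0' -> DIGIT
  pos 15: '4' -> DIGIT
  pos 17: '9' -> DIGIT
  pos 18: '6' -> DIGIT
Digits found: ['9', '6', '9', '3', '6', '0', '4', '9', '6']
Total: 9

9


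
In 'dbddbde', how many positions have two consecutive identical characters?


Looking for consecutive identical characters in 'dbddbde':
  pos 0-1: 'd' vs 'b' -> different
  pos 1-2: 'b' vs 'd' -> different
  pos 2-3: 'd' vs 'd' -> MATCH ('dd')
  pos 3-4: 'd' vs 'b' -> different
  pos 4-5: 'b' vs 'd' -> different
  pos 5-6: 'd' vs 'e' -> different
Consecutive identical pairs: ['dd']
Count: 1

1


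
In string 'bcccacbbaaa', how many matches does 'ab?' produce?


Pattern 'ab?' matches 'a' optionally followed by 'b'.
String: 'bcccacbbaaa'
Scanning left to right for 'a' then checking next char:
  Match 1: 'a' (a not followed by b)
  Match 2: 'a' (a not followed by b)
  Match 3: 'a' (a not followed by b)
  Match 4: 'a' (a not followed by b)
Total matches: 4

4


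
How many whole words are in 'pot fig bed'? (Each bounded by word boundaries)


Word boundaries (\b) mark the start/end of each word.
Text: 'pot fig bed'
Splitting by whitespace:
  Word 1: 'pot'
  Word 2: 'fig'
  Word 3: 'bed'
Total whole words: 3

3


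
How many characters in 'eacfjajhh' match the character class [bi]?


Character class [bi] matches any of: {b, i}
Scanning string 'eacfjajhh' character by character:
  pos 0: 'e' -> no
  pos 1: 'a' -> no
  pos 2: 'c' -> no
  pos 3: 'f' -> no
  pos 4: 'j' -> no
  pos 5: 'a' -> no
  pos 6: 'j' -> no
  pos 7: 'h' -> no
  pos 8: 'h' -> no
Total matches: 0

0


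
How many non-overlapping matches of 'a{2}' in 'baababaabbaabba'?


Pattern 'a{2}' matches exactly 2 consecutive a's (greedy, non-overlapping).
String: 'baababaabbaabba'
Scanning for runs of a's:
  Run at pos 1: 'aa' (length 2) -> 1 match(es)
  Run at pos 4: 'a' (length 1) -> 0 match(es)
  Run at pos 6: 'aa' (length 2) -> 1 match(es)
  Run at pos 10: 'aa' (length 2) -> 1 match(es)
  Run at pos 14: 'a' (length 1) -> 0 match(es)
Matches found: ['aa', 'aa', 'aa']
Total: 3

3


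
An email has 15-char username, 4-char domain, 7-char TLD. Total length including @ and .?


An email address has format: username@domain.tld
Username length: 15
'@' character: 1
Domain length: 4
'.' character: 1
TLD length: 7
Total = 15 + 1 + 4 + 1 + 7 = 28

28


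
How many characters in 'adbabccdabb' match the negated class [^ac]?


Negated class [^ac] matches any char NOT in {a, c}
Scanning 'adbabccdabb':
  pos 0: 'a' -> no (excluded)
  pos 1: 'd' -> MATCH
  pos 2: 'b' -> MATCH
  pos 3: 'a' -> no (excluded)
  pos 4: 'b' -> MATCH
  pos 5: 'c' -> no (excluded)
  pos 6: 'c' -> no (excluded)
  pos 7: 'd' -> MATCH
  pos 8: 'a' -> no (excluded)
  pos 9: 'b' -> MATCH
  pos 10: 'b' -> MATCH
Total matches: 6

6


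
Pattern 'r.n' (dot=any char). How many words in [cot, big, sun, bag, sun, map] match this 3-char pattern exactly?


Pattern 'r.n' means: starts with 'r', any single char, ends with 'n'.
Checking each word (must be exactly 3 chars):
  'cot' (len=3): no
  'big' (len=3): no
  'sun' (len=3): no
  'bag' (len=3): no
  'sun' (len=3): no
  'map' (len=3): no
Matching words: []
Total: 0

0


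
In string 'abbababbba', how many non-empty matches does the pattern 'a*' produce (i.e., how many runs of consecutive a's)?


Pattern 'a*' matches zero or more a's. We want non-empty runs of consecutive a's.
String: 'abbababbba'
Walking through the string to find runs of a's:
  Run 1: positions 0-0 -> 'a'
  Run 2: positions 3-3 -> 'a'
  Run 3: positions 5-5 -> 'a'
  Run 4: positions 9-9 -> 'a'
Non-empty runs found: ['a', 'a', 'a', 'a']
Count: 4

4


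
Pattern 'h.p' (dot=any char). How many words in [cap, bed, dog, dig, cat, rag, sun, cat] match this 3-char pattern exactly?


Pattern 'h.p' means: starts with 'h', any single char, ends with 'p'.
Checking each word (must be exactly 3 chars):
  'cap' (len=3): no
  'bed' (len=3): no
  'dog' (len=3): no
  'dig' (len=3): no
  'cat' (len=3): no
  'rag' (len=3): no
  'sun' (len=3): no
  'cat' (len=3): no
Matching words: []
Total: 0

0


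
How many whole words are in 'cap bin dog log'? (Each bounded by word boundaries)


Word boundaries (\b) mark the start/end of each word.
Text: 'cap bin dog log'
Splitting by whitespace:
  Word 1: 'cap'
  Word 2: 'bin'
  Word 3: 'dog'
  Word 4: 'log'
Total whole words: 4

4


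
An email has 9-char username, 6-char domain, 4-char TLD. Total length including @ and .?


An email address has format: username@domain.tld
Username length: 9
'@' character: 1
Domain length: 6
'.' character: 1
TLD length: 4
Total = 9 + 1 + 6 + 1 + 4 = 21

21


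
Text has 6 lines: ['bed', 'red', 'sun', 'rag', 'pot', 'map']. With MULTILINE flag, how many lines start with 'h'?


With MULTILINE flag, ^ matches the start of each line.
Lines: ['bed', 'red', 'sun', 'rag', 'pot', 'map']
Checking which lines start with 'h':
  Line 1: 'bed' -> no
  Line 2: 'red' -> no
  Line 3: 'sun' -> no
  Line 4: 'rag' -> no
  Line 5: 'pot' -> no
  Line 6: 'map' -> no
Matching lines: []
Count: 0

0


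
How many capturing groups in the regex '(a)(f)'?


To count capturing groups, count each '(' that starts a group.
Pattern: '(a)(f)'
Walking through the pattern:
  Position 0: '(' -> group #1
  Position 3: '(' -> group #2
Total capturing groups: 2

2


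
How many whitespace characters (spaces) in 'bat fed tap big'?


\s matches whitespace characters (spaces, tabs, etc.).
Text: 'bat fed tap big'
This text has 4 words separated by spaces.
Number of spaces = number of words - 1 = 4 - 1 = 3

3


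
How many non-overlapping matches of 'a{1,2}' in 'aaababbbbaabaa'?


Pattern 'a{1,2}' matches between 1 and 2 consecutive a's (greedy).
String: 'aaababbbbaabaa'
Finding runs of a's and applying greedy matching:
  Run at pos 0: 'aaa' (length 3)
  Run at pos 4: 'a' (length 1)
  Run at pos 9: 'aa' (length 2)
  Run at pos 12: 'aa' (length 2)
Matches: ['aa', 'a', 'a', 'aa', 'aa']
Count: 5

5


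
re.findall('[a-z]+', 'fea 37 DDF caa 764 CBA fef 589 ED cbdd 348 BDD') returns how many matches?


Pattern '[a-z]+' finds one or more lowercase letters.
Text: 'fea 37 DDF caa 764 CBA fef 589 ED cbdd 348 BDD'
Scanning for matches:
  Match 1: 'fea'
  Match 2: 'caa'
  Match 3: 'fef'
  Match 4: 'cbdd'
Total matches: 4

4


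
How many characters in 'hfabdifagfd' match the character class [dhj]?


Character class [dhj] matches any of: {d, h, j}
Scanning string 'hfabdifagfd' character by character:
  pos 0: 'h' -> MATCH
  pos 1: 'f' -> no
  pos 2: 'a' -> no
  pos 3: 'b' -> no
  pos 4: 'd' -> MATCH
  pos 5: 'i' -> no
  pos 6: 'f' -> no
  pos 7: 'a' -> no
  pos 8: 'g' -> no
  pos 9: 'f' -> no
  pos 10: 'd' -> MATCH
Total matches: 3

3


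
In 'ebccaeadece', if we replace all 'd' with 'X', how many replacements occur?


re.sub('d', 'X', text) replaces every occurrence of 'd' with 'X'.
Text: 'ebccaeadece'
Scanning for 'd':
  pos 7: 'd' -> replacement #1
Total replacements: 1

1


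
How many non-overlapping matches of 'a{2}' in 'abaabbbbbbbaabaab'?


Pattern 'a{2}' matches exactly 2 consecutive a's (greedy, non-overlapping).
String: 'abaabbbbbbbaabaab'
Scanning for runs of a's:
  Run at pos 0: 'a' (length 1) -> 0 match(es)
  Run at pos 2: 'aa' (length 2) -> 1 match(es)
  Run at pos 11: 'aa' (length 2) -> 1 match(es)
  Run at pos 14: 'aa' (length 2) -> 1 match(es)
Matches found: ['aa', 'aa', 'aa']
Total: 3

3


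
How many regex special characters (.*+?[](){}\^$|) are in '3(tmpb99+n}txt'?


Regex special characters are: . * + ? [ ] ( ) { } \ ^ $ |
Scanning '3(tmpb99+n}txt':
  pos 1: '(' -> SPECIAL
  pos 8: '+' -> SPECIAL
  pos 10: '}' -> SPECIAL
Special chars found: ['(', '+', '}']
Total: 3

3


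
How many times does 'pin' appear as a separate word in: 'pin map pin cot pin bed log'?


Scanning each word for exact match 'pin':
  Word 1: 'pin' -> MATCH
  Word 2: 'map' -> no
  Word 3: 'pin' -> MATCH
  Word 4: 'cot' -> no
  Word 5: 'pin' -> MATCH
  Word 6: 'bed' -> no
  Word 7: 'log' -> no
Total matches: 3

3


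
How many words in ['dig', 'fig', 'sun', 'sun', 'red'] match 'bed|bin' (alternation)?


Alternation 'bed|bin' matches either 'bed' or 'bin'.
Checking each word:
  'dig' -> no
  'fig' -> no
  'sun' -> no
  'sun' -> no
  'red' -> no
Matches: []
Count: 0

0


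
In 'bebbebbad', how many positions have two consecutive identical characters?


Looking for consecutive identical characters in 'bebbebbad':
  pos 0-1: 'b' vs 'e' -> different
  pos 1-2: 'e' vs 'b' -> different
  pos 2-3: 'b' vs 'b' -> MATCH ('bb')
  pos 3-4: 'b' vs 'e' -> different
  pos 4-5: 'e' vs 'b' -> different
  pos 5-6: 'b' vs 'b' -> MATCH ('bb')
  pos 6-7: 'b' vs 'a' -> different
  pos 7-8: 'a' vs 'd' -> different
Consecutive identical pairs: ['bb', 'bb']
Count: 2

2


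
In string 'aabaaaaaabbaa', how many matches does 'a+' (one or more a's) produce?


Pattern 'a+' matches one or more consecutive a's.
String: 'aabaaaaaabbaa'
Scanning for runs of a:
  Match 1: 'aa' (length 2)
  Match 2: 'aaaaaa' (length 6)
  Match 3: 'aa' (length 2)
Total matches: 3

3


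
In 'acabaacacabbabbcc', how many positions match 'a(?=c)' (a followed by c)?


Lookahead 'a(?=c)' matches 'a' only when followed by 'c'.
String: 'acabaacacabbabbcc'
Checking each position where char is 'a':
  pos 0: 'a' -> MATCH (next='c')
  pos 2: 'a' -> no (next='b')
  pos 4: 'a' -> no (next='a')
  pos 5: 'a' -> MATCH (next='c')
  pos 7: 'a' -> MATCH (next='c')
  pos 9: 'a' -> no (next='b')
  pos 12: 'a' -> no (next='b')
Matching positions: [0, 5, 7]
Count: 3

3


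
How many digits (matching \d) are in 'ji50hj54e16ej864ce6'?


\d matches any digit 0-9.
Scanning 'ji50hj54e16ej864ce6':
  pos 2: '5' -> DIGIT
  pos 3: '0' -> DIGIT
  pos 6: '5' -> DIGIT
  pos 7: '4' -> DIGIT
  pos 9: '1' -> DIGIT
  pos 10: '6' -> DIGIT
  pos 13: '8' -> DIGIT
  pos 14: '6' -> DIGIT
  pos 15: '4' -> DIGIT
  pos 18: '6' -> DIGIT
Digits found: ['5', '0', '5', '4', '1', '6', '8', '6', '4', '6']
Total: 10

10


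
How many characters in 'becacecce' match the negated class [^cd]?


Negated class [^cd] matches any char NOT in {c, d}
Scanning 'becacecce':
  pos 0: 'b' -> MATCH
  pos 1: 'e' -> MATCH
  pos 2: 'c' -> no (excluded)
  pos 3: 'a' -> MATCH
  pos 4: 'c' -> no (excluded)
  pos 5: 'e' -> MATCH
  pos 6: 'c' -> no (excluded)
  pos 7: 'c' -> no (excluded)
  pos 8: 'e' -> MATCH
Total matches: 5

5


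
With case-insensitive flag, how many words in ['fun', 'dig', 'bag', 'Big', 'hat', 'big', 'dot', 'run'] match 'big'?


Case-insensitive matching: compare each word's lowercase form to 'big'.
  'fun' -> lower='fun' -> no
  'dig' -> lower='dig' -> no
  'bag' -> lower='bag' -> no
  'Big' -> lower='big' -> MATCH
  'hat' -> lower='hat' -> no
  'big' -> lower='big' -> MATCH
  'dot' -> lower='dot' -> no
  'run' -> lower='run' -> no
Matches: ['Big', 'big']
Count: 2

2


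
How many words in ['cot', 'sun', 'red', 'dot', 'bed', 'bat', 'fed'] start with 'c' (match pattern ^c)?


Pattern ^c anchors to start of word. Check which words begin with 'c':
  'cot' -> MATCH (starts with 'c')
  'sun' -> no
  'red' -> no
  'dot' -> no
  'bed' -> no
  'bat' -> no
  'fed' -> no
Matching words: ['cot']
Count: 1

1


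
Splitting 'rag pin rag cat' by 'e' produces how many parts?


Splitting by 'e' breaks the string at each occurrence of the separator.
Text: 'rag pin rag cat'
Parts after split:
  Part 1: 'rag pin rag cat'
Total parts: 1

1


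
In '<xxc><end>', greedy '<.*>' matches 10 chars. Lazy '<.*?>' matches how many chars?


Greedy '<.*>' tries to match as MUCH as possible.
Lazy '<.*?>' tries to match as LITTLE as possible.

String: '<xxc><end>'
Greedy '<.*>' starts at first '<' and extends to the LAST '>': '<xxc><end>' (10 chars)
Lazy '<.*?>' starts at first '<' and stops at the FIRST '>': '<xxc>' (5 chars)

5


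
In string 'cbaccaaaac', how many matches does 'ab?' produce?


Pattern 'ab?' matches 'a' optionally followed by 'b'.
String: 'cbaccaaaac'
Scanning left to right for 'a' then checking next char:
  Match 1: 'a' (a not followed by b)
  Match 2: 'a' (a not followed by b)
  Match 3: 'a' (a not followed by b)
  Match 4: 'a' (a not followed by b)
  Match 5: 'a' (a not followed by b)
Total matches: 5

5


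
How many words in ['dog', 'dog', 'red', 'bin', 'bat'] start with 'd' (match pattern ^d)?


Pattern ^d anchors to start of word. Check which words begin with 'd':
  'dog' -> MATCH (starts with 'd')
  'dog' -> MATCH (starts with 'd')
  'red' -> no
  'bin' -> no
  'bat' -> no
Matching words: ['dog', 'dog']
Count: 2

2


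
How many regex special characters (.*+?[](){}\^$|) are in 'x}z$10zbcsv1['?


Regex special characters are: . * + ? [ ] ( ) { } \ ^ $ |
Scanning 'x}z$10zbcsv1[':
  pos 1: '}' -> SPECIAL
  pos 3: '$' -> SPECIAL
  pos 12: '[' -> SPECIAL
Special chars found: ['}', '$', '[']
Total: 3

3


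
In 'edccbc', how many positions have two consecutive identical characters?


Looking for consecutive identical characters in 'edccbc':
  pos 0-1: 'e' vs 'd' -> different
  pos 1-2: 'd' vs 'c' -> different
  pos 2-3: 'c' vs 'c' -> MATCH ('cc')
  pos 3-4: 'c' vs 'b' -> different
  pos 4-5: 'b' vs 'c' -> different
Consecutive identical pairs: ['cc']
Count: 1

1


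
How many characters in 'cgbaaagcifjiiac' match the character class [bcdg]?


Character class [bcdg] matches any of: {b, c, d, g}
Scanning string 'cgbaaagcifjiiac' character by character:
  pos 0: 'c' -> MATCH
  pos 1: 'g' -> MATCH
  pos 2: 'b' -> MATCH
  pos 3: 'a' -> no
  pos 4: 'a' -> no
  pos 5: 'a' -> no
  pos 6: 'g' -> MATCH
  pos 7: 'c' -> MATCH
  pos 8: 'i' -> no
  pos 9: 'f' -> no
  pos 10: 'j' -> no
  pos 11: 'i' -> no
  pos 12: 'i' -> no
  pos 13: 'a' -> no
  pos 14: 'c' -> MATCH
Total matches: 6

6


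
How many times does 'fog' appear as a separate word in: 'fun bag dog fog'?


Scanning each word for exact match 'fog':
  Word 1: 'fun' -> no
  Word 2: 'bag' -> no
  Word 3: 'dog' -> no
  Word 4: 'fog' -> MATCH
Total matches: 1

1


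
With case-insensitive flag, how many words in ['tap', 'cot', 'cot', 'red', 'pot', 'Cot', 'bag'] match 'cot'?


Case-insensitive matching: compare each word's lowercase form to 'cot'.
  'tap' -> lower='tap' -> no
  'cot' -> lower='cot' -> MATCH
  'cot' -> lower='cot' -> MATCH
  'red' -> lower='red' -> no
  'pot' -> lower='pot' -> no
  'Cot' -> lower='cot' -> MATCH
  'bag' -> lower='bag' -> no
Matches: ['cot', 'cot', 'Cot']
Count: 3

3


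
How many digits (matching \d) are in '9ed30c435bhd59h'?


\d matches any digit 0-9.
Scanning '9ed30c435bhd59h':
  pos 0: '9' -> DIGIT
  pos 3: '3' -> DIGIT
  pos 4: '0' -> DIGIT
  pos 6: '4' -> DIGIT
  pos 7: '3' -> DIGIT
  pos 8: '5' -> DIGIT
  pos 12: '5' -> DIGIT
  pos 13: '9' -> DIGIT
Digits found: ['9', '3', '0', '4', '3', '5', '5', '9']
Total: 8

8


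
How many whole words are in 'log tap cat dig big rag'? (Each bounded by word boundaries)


Word boundaries (\b) mark the start/end of each word.
Text: 'log tap cat dig big rag'
Splitting by whitespace:
  Word 1: 'log'
  Word 2: 'tap'
  Word 3: 'cat'
  Word 4: 'dig'
  Word 5: 'big'
  Word 6: 'rag'
Total whole words: 6

6


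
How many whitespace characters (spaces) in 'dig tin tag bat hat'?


\s matches whitespace characters (spaces, tabs, etc.).
Text: 'dig tin tag bat hat'
This text has 5 words separated by spaces.
Number of spaces = number of words - 1 = 5 - 1 = 4

4


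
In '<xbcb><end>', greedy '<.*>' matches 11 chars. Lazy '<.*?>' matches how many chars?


Greedy '<.*>' tries to match as MUCH as possible.
Lazy '<.*?>' tries to match as LITTLE as possible.

String: '<xbcb><end>'
Greedy '<.*>' starts at first '<' and extends to the LAST '>': '<xbcb><end>' (11 chars)
Lazy '<.*?>' starts at first '<' and stops at the FIRST '>': '<xbcb>' (6 chars)

6


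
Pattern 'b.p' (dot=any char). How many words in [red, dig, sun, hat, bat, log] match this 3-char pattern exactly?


Pattern 'b.p' means: starts with 'b', any single char, ends with 'p'.
Checking each word (must be exactly 3 chars):
  'red' (len=3): no
  'dig' (len=3): no
  'sun' (len=3): no
  'hat' (len=3): no
  'bat' (len=3): no
  'log' (len=3): no
Matching words: []
Total: 0

0


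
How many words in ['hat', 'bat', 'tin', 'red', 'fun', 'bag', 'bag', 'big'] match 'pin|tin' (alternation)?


Alternation 'pin|tin' matches either 'pin' or 'tin'.
Checking each word:
  'hat' -> no
  'bat' -> no
  'tin' -> MATCH
  'red' -> no
  'fun' -> no
  'bag' -> no
  'bag' -> no
  'big' -> no
Matches: ['tin']
Count: 1

1


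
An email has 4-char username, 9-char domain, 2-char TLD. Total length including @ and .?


An email address has format: username@domain.tld
Username length: 4
'@' character: 1
Domain length: 9
'.' character: 1
TLD length: 2
Total = 4 + 1 + 9 + 1 + 2 = 17

17


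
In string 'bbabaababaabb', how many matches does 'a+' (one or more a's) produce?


Pattern 'a+' matches one or more consecutive a's.
String: 'bbabaababaabb'
Scanning for runs of a:
  Match 1: 'a' (length 1)
  Match 2: 'aa' (length 2)
  Match 3: 'a' (length 1)
  Match 4: 'aa' (length 2)
Total matches: 4

4


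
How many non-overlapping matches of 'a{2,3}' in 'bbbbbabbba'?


Pattern 'a{2,3}' matches between 2 and 3 consecutive a's (greedy).
String: 'bbbbbabbba'
Finding runs of a's and applying greedy matching:
  Run at pos 5: 'a' (length 1)
  Run at pos 9: 'a' (length 1)
Matches: []
Count: 0

0
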